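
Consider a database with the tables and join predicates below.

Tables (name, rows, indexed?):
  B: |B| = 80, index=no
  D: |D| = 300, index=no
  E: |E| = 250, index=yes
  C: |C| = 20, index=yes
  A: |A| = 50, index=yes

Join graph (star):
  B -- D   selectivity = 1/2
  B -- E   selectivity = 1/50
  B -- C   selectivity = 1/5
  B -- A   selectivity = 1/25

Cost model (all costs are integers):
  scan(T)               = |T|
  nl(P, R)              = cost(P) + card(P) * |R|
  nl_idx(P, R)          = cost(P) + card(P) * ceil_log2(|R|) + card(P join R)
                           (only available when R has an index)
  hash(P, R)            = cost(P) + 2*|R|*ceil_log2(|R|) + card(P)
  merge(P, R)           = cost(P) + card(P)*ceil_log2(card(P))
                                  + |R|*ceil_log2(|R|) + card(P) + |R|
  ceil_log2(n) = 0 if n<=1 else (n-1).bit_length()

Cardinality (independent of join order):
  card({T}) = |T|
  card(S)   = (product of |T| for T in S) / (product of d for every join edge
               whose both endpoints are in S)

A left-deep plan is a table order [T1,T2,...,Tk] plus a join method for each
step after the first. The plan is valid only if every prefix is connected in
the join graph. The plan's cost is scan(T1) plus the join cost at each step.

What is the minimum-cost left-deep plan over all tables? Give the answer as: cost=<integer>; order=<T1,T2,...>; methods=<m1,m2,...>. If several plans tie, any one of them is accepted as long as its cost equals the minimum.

Selinger DP (subsets sized 1..n):
  {B}: scan cost=80, card=80
  {D}: scan cost=300, card=300
  {E}: scan cost=250, card=250
  {C}: scan cost=20, card=20
  {A}: scan cost=50, card=50
  {BD}: card=12000; try (B,hash)→1720, (D,merge)→3720, (B,merge)→3940, (D,hash)→5560, (D,nl)→24080, (B,nl)→24300; best=1720 via (B,hash)
  {BE}: card=400; try (E,nl_idx)→1120, (B,hash)→1620, (E,merge)→2970, (B,merge)→3140, (E,hash)→4160, (E,nl)→20080 …(+1); best=1120 via (E,nl_idx)
  {BC}: card=320; try (C,hash)→360, (B,merge)→780, (C,nl_idx)→800, (C,merge)→840, (B,hash)→1160, (B,nl)→1620 …(+1); best=360 via (C,hash)
  {AB}: card=160; try (A,nl_idx)→720, (A,hash)→760, (B,merge)→1040, (A,merge)→1070, (B,hash)→1220, (B,nl)→4050 …(+1); best=720 via (A,nl_idx)
  {BDE}: card=60000; try (D,hash)→6920, (D,merge)→8120, (E,hash)→17720, (D,nl)→121120, (E,nl_idx)→157720, (E,merge)→183970 …(+1); best=6920 via (D,hash)
  {BCD}: card=48000; try (D,hash)→6080, (D,merge)→6560, (C,hash)→13920, (D,nl)→96360, (C,nl_idx)→109720, (C,merge)→181840 …(+1); best=6080 via (D,hash)
  {ABD}: card=24000; try (D,merge)→5160, (D,hash)→6280, (A,hash)→14320, (D,nl)→48720, (A,nl_idx)→97720, (A,merge)→182070 …(+1); best=5160 via (D,merge)
  {BCE}: card=1600; try (C,hash)→1720, (E,nl_idx)→4520, (E,hash)→4680, (C,nl_idx)→4720, (C,merge)→5240, (E,merge)→5810 …(+2); best=1720 via (C,hash)
  {ABE}: card=800; try (A,hash)→2120, (E,nl_idx)→2800, (A,nl_idx)→4320, (E,merge)→4410, (E,hash)→4880, (A,merge)→5470 …(+2); best=2120 via (A,hash)
  {ABC}: card=640; try (C,hash)→1080, (A,hash)→1280, (C,nl_idx)→2160, (C,merge)→2280, (A,nl_idx)→2920, (A,merge)→3910 …(+2); best=1080 via (C,hash)
  {BCDE}: card=240000; try (D,hash)→8720, (D,merge)→23920, (E,hash)→58080, (C,hash)→67120, (D,nl)→481720, (C,nl_idx)→546920 …(+5); best=8720 via (D,hash)
  {ABDE}: card=120000; try (D,hash)→8320, (D,merge)→13920, (E,hash)→33160, (A,hash)→67520, (D,nl)→242120, (E,nl_idx)→317160 …(+5); best=8320 via (D,hash)
  {ABCD}: card=96000; try (D,hash)→7120, (D,merge)→11120, (C,hash)→29360, (A,hash)→54680, (D,nl)→193080, (C,nl_idx)→221160 …(+5); best=7120 via (D,hash)
  {ABCE}: card=3200; try (C,hash)→3120, (A,hash)→3920, (E,hash)→5720, (C,nl_idx)→9320, (E,nl_idx)→9400, (E,merge)→10370 …(+6); best=3120 via (C,hash)
  {ABCDE}: card=480000; try (D,hash)→11720, (D,merge)→47720, (E,hash)→107120, (C,hash)→128520, (A,hash)→249320, (D,nl)→963120 …(+9); best=11720 via (D,hash)

cost=11720; order=B,E,A,C,D; methods=nl_idx,hash,hash,hash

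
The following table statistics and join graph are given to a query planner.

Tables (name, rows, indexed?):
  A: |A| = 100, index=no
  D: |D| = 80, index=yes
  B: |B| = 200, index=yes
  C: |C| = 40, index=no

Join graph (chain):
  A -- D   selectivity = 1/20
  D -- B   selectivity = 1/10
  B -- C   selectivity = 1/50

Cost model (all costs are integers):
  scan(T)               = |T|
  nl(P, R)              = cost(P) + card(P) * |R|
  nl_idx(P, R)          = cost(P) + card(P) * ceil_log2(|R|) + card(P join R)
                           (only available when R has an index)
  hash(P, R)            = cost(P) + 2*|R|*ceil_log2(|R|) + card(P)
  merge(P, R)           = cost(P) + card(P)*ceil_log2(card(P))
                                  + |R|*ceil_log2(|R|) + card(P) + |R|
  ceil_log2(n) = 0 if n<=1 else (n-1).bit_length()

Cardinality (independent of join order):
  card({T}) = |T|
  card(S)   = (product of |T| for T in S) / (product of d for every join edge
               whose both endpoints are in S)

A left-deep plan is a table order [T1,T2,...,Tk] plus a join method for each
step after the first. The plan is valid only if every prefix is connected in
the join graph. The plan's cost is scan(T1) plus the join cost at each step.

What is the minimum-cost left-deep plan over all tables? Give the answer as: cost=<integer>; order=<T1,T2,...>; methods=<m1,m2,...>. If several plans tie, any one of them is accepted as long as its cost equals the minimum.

cost=4480; order=C,B,D,A; methods=nl_idx,hash,hash

Selinger DP (subsets sized 1..n):
  {A}: scan cost=100, card=100
  {D}: scan cost=80, card=80
  {B}: scan cost=200, card=200
  {C}: scan cost=40, card=40
  {AD}: card=400; try (D,nl_idx)→1200, (D,hash)→1320, (A,merge)→1520, (D,merge)→1540, (A,hash)→1560, (A,nl)→8080 …(+1); best=1200 via (D,nl_idx)
  {BD}: card=1600; try (D,hash)→1520, (B,nl_idx)→2320, (B,merge)→2520, (D,merge)→2640, (D,nl_idx)→3200, (B,hash)→3360 …(+2); best=1520 via (D,hash)
  {BC}: card=160; try (B,nl_idx)→520, (C,hash)→880, (B,merge)→2120, (C,merge)→2280, (B,hash)→3280, (B,nl)→8040 …(+1); best=520 via (B,nl_idx)
  {ABD}: card=8000; try (A,hash)→4520, (B,hash)→4800, (B,merge)→7000, (B,nl_idx)→12400, (A,merge)→21520, (B,nl)→81200 …(+1); best=4520 via (A,hash)
  {BCD}: card=1280; try (D,hash)→1800, (D,merge)→2600, (D,nl_idx)→2920, (C,hash)→3600, (D,nl)→13320, (C,merge)→21000 …(+1); best=1800 via (D,hash)
  {ABCD}: card=6400; try (A,hash)→4480, (C,hash)→13000, (A,merge)→17960, (C,merge)→116800, (A,nl)→129800, (C,nl)→324520; best=4480 via (A,hash)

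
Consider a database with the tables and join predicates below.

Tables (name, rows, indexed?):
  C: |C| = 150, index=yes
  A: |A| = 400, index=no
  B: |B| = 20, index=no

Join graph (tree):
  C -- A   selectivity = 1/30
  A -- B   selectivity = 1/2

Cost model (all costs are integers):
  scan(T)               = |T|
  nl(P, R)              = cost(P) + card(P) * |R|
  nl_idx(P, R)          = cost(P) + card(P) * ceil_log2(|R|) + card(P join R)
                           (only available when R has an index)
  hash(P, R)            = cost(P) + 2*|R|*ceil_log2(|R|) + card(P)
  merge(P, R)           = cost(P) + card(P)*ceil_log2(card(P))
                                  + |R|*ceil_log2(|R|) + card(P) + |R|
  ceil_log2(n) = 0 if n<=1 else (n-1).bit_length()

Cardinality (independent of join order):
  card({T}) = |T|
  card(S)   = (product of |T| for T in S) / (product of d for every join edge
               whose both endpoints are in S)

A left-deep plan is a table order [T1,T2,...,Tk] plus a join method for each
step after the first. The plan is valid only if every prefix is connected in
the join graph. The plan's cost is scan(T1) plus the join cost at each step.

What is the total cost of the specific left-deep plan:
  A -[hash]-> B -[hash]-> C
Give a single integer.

step 1: scan A: cost=400, card=400
step 2: join B via hash
    card(P join B) = 400*20/(2) = 4000
    cost = 400 + 2*20*5 + 400 = 1000
step 3: join C via hash
    card(P join C) = 4000*150/(30) = 20000
    cost = 1000 + 2*150*8 + 4000 = 7400

7400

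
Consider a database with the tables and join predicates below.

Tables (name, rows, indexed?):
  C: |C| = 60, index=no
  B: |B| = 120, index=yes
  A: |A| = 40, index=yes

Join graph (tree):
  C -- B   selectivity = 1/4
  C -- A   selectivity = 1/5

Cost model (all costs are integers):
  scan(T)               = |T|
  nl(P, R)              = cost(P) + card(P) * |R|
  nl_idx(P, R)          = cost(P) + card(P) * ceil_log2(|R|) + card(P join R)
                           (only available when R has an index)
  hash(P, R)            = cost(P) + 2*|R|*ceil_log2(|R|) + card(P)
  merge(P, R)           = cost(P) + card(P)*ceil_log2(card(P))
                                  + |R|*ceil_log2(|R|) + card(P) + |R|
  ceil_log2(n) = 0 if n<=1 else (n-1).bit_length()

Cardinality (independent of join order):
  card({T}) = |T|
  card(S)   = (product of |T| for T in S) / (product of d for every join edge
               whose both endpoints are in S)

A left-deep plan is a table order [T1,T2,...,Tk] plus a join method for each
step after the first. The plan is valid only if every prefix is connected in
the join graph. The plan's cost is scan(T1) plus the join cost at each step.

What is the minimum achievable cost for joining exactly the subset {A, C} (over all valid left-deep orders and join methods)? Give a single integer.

600

Selinger DP over subsets of {A,C}:
  {C}: scan cost=60, card=60
  {A}: scan cost=40, card=40
  {AC}: card=480; try (A,hash)→600, (C,merge)→740, (A,merge)→760, (C,hash)→800, (A,nl_idx)→900, (C,nl)→2440 …(+1); best=600 via (A,hash)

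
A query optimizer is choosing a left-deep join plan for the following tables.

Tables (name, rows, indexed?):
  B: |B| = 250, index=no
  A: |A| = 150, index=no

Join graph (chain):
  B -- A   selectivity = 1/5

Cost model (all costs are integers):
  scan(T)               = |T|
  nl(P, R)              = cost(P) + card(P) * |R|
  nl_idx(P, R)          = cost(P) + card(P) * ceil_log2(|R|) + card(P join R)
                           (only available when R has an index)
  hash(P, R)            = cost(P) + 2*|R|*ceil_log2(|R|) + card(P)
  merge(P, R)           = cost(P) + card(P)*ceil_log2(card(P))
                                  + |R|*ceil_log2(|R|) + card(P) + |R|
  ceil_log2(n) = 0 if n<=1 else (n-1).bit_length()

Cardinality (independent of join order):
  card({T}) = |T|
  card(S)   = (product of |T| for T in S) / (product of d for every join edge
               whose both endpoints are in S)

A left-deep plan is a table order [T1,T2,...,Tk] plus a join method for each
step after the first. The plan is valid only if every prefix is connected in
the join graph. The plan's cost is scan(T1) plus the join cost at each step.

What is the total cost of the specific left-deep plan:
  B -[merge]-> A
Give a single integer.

step 1: scan B: cost=250, card=250
step 2: join A via merge
    card(P join A) = 250*150/(5) = 7500
    cost = 250 + 250*8 + 150*8 + 250 + 150 = 3850

3850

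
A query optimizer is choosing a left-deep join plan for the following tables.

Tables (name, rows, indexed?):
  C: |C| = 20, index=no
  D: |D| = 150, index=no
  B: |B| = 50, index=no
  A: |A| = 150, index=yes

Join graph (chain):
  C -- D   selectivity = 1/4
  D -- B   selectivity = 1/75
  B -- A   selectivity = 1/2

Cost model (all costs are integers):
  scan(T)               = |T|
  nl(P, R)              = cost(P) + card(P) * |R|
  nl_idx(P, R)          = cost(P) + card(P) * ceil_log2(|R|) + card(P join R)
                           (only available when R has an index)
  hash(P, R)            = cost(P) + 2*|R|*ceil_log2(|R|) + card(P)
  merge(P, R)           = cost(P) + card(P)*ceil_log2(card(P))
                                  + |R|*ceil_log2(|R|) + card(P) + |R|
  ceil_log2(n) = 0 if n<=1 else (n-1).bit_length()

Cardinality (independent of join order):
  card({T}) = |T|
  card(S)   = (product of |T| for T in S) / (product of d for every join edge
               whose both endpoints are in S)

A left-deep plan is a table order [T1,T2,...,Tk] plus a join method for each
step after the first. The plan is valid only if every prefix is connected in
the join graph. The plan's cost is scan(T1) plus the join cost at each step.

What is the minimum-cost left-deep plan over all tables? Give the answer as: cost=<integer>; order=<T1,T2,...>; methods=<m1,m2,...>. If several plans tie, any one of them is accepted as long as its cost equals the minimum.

Selinger DP (subsets sized 1..n):
  {C}: scan cost=20, card=20
  {D}: scan cost=150, card=150
  {B}: scan cost=50, card=50
  {A}: scan cost=150, card=150
  {CD}: card=750; try (C,hash)→500, (D,merge)→1490, (C,merge)→1620, (D,hash)→2440, (D,nl)→3020, (C,nl)→3150; best=500 via (C,hash)
  {BD}: card=100; try (B,hash)→900, (D,merge)→1750, (B,merge)→1850, (D,hash)→2500, (D,nl)→7550, (B,nl)→7650; best=900 via (B,hash)
  {AB}: card=3750; try (B,hash)→900, (A,merge)→1750, (B,merge)→1850, (A,hash)→2500, (A,nl_idx)→4200, (A,nl)→7550 …(+1); best=900 via (B,hash)
  {BCD}: card=500; try (C,hash)→1200, (C,merge)→1820, (B,hash)→1850, (C,nl)→2900, (B,merge)→9100, (B,nl)→38000; best=1200 via (C,hash)
  {ABD}: card=7500; try (A,merge)→3050, (A,hash)→3400, (D,hash)→7050, (A,nl_idx)→9200, (A,nl)→15900, (D,merge)→51000 …(+1); best=3050 via (A,merge)
  {ABCD}: card=37500; try (A,hash)→4100, (A,merge)→7550, (C,hash)→10750, (A,nl_idx)→42700, (A,nl)→76200, (C,merge)→108170 …(+1); best=4100 via (A,hash)

cost=4100; order=D,B,C,A; methods=hash,hash,hash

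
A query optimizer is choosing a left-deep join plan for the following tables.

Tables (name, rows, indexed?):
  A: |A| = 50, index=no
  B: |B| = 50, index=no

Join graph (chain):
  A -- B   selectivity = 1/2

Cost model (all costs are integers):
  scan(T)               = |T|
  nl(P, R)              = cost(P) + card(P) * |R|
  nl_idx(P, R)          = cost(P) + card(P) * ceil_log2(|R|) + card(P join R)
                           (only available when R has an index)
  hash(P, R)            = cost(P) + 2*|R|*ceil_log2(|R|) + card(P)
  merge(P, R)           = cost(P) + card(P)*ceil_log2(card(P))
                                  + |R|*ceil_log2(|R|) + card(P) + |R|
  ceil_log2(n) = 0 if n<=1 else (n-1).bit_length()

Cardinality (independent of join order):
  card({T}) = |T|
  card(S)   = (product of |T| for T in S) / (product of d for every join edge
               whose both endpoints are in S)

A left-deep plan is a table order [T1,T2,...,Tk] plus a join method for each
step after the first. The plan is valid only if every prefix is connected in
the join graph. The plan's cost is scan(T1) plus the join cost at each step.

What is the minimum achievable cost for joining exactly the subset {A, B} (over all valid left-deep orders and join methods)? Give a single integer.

Selinger DP over subsets of {A,B}:
  {A}: scan cost=50, card=50
  {B}: scan cost=50, card=50
  {AB}: card=1250; try (B,hash)→700, (A,hash)→700, (B,merge)→750, (A,merge)→750, (B,nl)→2550, (A,nl)→2550; best=700 via (B,hash)

700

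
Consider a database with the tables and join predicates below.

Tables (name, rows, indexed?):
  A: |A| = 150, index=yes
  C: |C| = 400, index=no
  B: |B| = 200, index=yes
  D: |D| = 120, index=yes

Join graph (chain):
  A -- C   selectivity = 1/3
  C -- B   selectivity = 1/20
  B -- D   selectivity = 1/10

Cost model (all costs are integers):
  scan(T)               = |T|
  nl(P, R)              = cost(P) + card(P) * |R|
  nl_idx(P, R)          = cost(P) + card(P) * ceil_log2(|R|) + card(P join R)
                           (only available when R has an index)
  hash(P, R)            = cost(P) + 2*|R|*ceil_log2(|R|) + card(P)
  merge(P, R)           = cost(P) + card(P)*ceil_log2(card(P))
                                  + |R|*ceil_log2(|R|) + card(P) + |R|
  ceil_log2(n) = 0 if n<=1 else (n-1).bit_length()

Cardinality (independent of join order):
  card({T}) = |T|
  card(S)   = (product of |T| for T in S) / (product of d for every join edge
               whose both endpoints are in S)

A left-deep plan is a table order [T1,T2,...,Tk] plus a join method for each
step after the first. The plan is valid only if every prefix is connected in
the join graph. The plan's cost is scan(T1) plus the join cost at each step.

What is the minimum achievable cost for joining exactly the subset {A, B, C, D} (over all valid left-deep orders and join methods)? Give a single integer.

60080

Selinger DP over subsets of {A,B,C,D}:
  {A}: scan cost=150, card=150
  {C}: scan cost=400, card=400
  {B}: scan cost=200, card=200
  {D}: scan cost=120, card=120
  {AC}: card=20000; try (A,hash)→3200, (C,merge)→5500, (A,merge)→5750, (C,hash)→7500, (A,nl_idx)→23600, (C,nl)→60150 …(+1); best=3200 via (A,hash)
  {BC}: card=4000; try (B,hash)→4000, (C,merge)→6000, (B,merge)→6200, (C,hash)→7600, (B,nl_idx)→7600, (C,nl)→80200 …(+1); best=4000 via (B,hash)
  {BD}: card=2400; try (D,hash)→2080, (B,merge)→2880, (D,merge)→2960, (B,hash)→3440, (B,nl_idx)→3480, (D,nl_idx)→4000 …(+2); best=2080 via (D,hash)
  {ABC}: card=200000; try (A,hash)→10400, (B,hash)→26400, (A,merge)→57350, (A,nl_idx)→236000, (B,merge)→325000, (B,nl_idx)→363200 …(+2); best=10400 via (A,hash)
  {BCD}: card=48000; try (D,hash)→9680, (C,hash)→11680, (C,merge)→37280, (D,merge)→56960, (D,nl_idx)→80000, (D,nl)→484000 …(+1); best=9680 via (D,hash)
  {ABCD}: card=2400000; try (A,hash)→60080, (D,hash)→212080, (A,merge)→827030, (A,nl_idx)→2793680, (D,nl_idx)→3810400, (D,merge)→3811360 …(+2); best=60080 via (A,hash)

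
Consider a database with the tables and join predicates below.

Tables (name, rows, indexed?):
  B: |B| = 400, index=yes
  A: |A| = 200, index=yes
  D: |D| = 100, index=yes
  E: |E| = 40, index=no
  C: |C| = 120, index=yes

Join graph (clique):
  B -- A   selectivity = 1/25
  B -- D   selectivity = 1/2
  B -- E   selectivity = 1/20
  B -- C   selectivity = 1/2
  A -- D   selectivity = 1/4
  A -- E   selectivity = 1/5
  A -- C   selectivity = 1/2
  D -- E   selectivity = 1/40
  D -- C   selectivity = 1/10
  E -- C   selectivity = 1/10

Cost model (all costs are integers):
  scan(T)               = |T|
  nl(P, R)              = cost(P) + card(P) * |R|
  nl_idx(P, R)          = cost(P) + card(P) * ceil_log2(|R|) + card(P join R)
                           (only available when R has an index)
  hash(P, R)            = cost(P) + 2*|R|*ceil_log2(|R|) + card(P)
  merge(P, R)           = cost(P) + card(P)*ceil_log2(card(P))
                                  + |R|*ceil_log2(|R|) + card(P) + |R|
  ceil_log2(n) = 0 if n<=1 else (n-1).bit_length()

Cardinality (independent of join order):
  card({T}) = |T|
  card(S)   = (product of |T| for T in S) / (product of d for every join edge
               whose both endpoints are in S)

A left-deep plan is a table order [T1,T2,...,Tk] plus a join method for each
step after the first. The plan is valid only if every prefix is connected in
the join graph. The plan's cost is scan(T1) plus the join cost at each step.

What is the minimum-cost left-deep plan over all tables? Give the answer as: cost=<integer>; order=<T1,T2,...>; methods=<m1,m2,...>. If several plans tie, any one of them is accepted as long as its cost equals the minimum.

Selinger DP (subsets sized 1..n):
  {B}: scan cost=400, card=400
  {A}: scan cost=200, card=200
  {D}: scan cost=100, card=100
  {E}: scan cost=40, card=40
  {C}: scan cost=120, card=120
  {AB}: card=3200; try (A,hash)→4000, (B,nl_idx)→5200, (B,merge)→6000, (A,merge)→6200, (A,nl_idx)→6800, (B,hash)→7600 …(+2); best=4000 via (A,hash)
  {BD}: card=20000; try (D,hash)→2200, (B,merge)→4900, (D,merge)→5200, (B,hash)→7400, (B,nl_idx)→21000, (D,nl_idx)→23200 …(+2); best=2200 via (D,hash)
  {BE}: card=800; try (B,nl_idx)→1200, (E,hash)→1280, (B,merge)→4320, (E,merge)→4680, (B,hash)→7280, (B,nl)→16040 …(+1); best=1200 via (B,nl_idx)
  {BC}: card=24000; try (C,hash)→2480, (B,merge)→5080, (C,merge)→5360, (B,hash)→7440, (B,nl_idx)→25200, (C,nl_idx)→27200 …(+2); best=2480 via (C,hash)
  {AD}: card=5000; try (D,hash)→1800, (A,merge)→2700, (D,merge)→2800, (A,hash)→3400, (A,nl_idx)→5900, (D,nl_idx)→6600 …(+2); best=1800 via (D,hash)
  {AE}: card=1600; try (E,hash)→880, (A,nl_idx)→1960, (A,merge)→2120, (E,merge)→2280, (A,hash)→3280, (A,nl)→8040 …(+1); best=880 via (E,hash)
  {AC}: card=12000; try (C,hash)→2080, (A,merge)→2880, (C,merge)→2960, (A,hash)→3440, (A,nl_idx)→13080, (C,nl_idx)→13600 …(+2); best=2080 via (C,hash)
  {DE}: card=100; try (D,nl_idx)→420, (E,hash)→680, (D,merge)→1120, (E,merge)→1180, (D,hash)→1480, (D,nl)→4040 …(+1); best=420 via (D,nl_idx)
  {CD}: card=1200; try (D,hash)→1640, (C,merge)→1860, (D,merge)→1880, (C,hash)→1880, (C,nl_idx)→2000, (D,nl_idx)→2160 …(+2); best=1640 via (D,hash)
  {CE}: card=480; try (E,hash)→720, (C,nl_idx)→800, (C,merge)→1280, (E,merge)→1360, (C,hash)→1760, (C,nl)→4840 …(+1); best=720 via (E,hash)
  {ABD}: card=40000; try (D,hash)→8600, (B,hash)→14000, (A,hash)→25400, (D,merge)→46400, (D,nl_idx)→66400, (B,merge)→75800 …(+6); best=8600 via (D,hash)
  {ABE}: card=1280; try (A,hash)→5200, (E,hash)→7680, (A,nl_idx)→8880, (B,hash)→9680, (A,merge)→11800, (B,nl_idx)→16560 …(+5); best=5200 via (A,hash)
  {ABC}: card=96000; try (C,hash)→8880, (B,hash)→21280, (A,hash)→29680, (C,merge)→46560, (C,nl_idx)→122400, (B,merge)→186080 …(+6); best=8880 via (C,hash)
  {BDE}: card=1000; try (B,nl_idx)→2320, (D,hash)→3400, (B,merge)→5220, (B,hash)→7720, (D,nl_idx)→7800, (D,merge)→10800 …(+5); best=2320 via (B,nl_idx)
  {BCD}: card=120000; try (B,hash)→10040, (B,merge)→20040, (C,hash)→23880, (D,hash)→27880, (B,nl_idx)→132440, (C,nl_idx)→262200 …(+6); best=10040 via (B,hash)
  {BCE}: card=4800; try (C,hash)→3680, (B,hash)→8400, (B,merge)→9520, (B,nl_idx)→9840, (C,merge)→10960, (C,nl_idx)→11600 …(+5); best=3680 via (C,hash)
  {ADE}: card=1000; try (A,nl_idx)→2220, (A,merge)→3020, (A,hash)→3720, (D,hash)→3880, (E,hash)→7280, (D,nl_idx)→13080 …(+5); best=2220 via (A,nl_idx)
  {ACD}: card=30000; try (A,hash)→6040, (C,hash)→8480, (D,hash)→15480, (A,merge)→17840, (A,nl_idx)→41240, (C,nl_idx)→66800 …(+6); best=6040 via (A,hash)
  {ACE}: card=9600; try (C,hash)→4160, (A,hash)→4400, (A,merge)→7320, (A,nl_idx)→14160, (E,hash)→14560, (C,merge)→21040 …(+5); best=4160 via (C,hash)
  {CDE}: card=120; try (C,nl_idx)→1240, (C,merge)→2180, (C,hash)→2200, (D,hash)→2600, (E,hash)→3320, (D,nl_idx)→4200 …(+5); best=1240 via (C,nl_idx)
  {ABDE}: card=400; try (A,hash)→6520, (D,hash)→7880, (B,hash)→10420, (A,nl_idx)→10720, (B,nl_idx)→11620, (D,nl_idx)→14560 …(+9); best=6520 via (A,hash)
  {ABCD}: card=120000; try (B,hash)→43240, (C,hash)→50280, (D,hash)→106280, (A,hash)→133240, (B,nl_idx)→396040, (C,nl_idx)→408600 …(+10); best=43240 via (B,hash)
  {ABCE}: card=3840; try (C,hash)→8160, (A,hash)→11680, (C,nl_idx)→18000, (B,hash)→20960, (C,merge)→21520, (A,nl_idx)→45920 …(+9); best=8160 via (C,hash)
  {BCDE}: card=600; try (B,nl_idx)→2920, (C,hash)→5000, (B,merge)→6200, (B,hash)→8560, (D,hash)→9880, (C,nl_idx)→9920 …(+9); best=2920 via (B,nl_idx)
  {ACDE}: card=600; try (A,nl_idx)→2800, (A,merge)→4000, (A,hash)→4560, (C,hash)→4900, (C,nl_idx)→9820, (C,merge)→14180 …(+9); best=2800 via (A,nl_idx)
  {ABCDE}: card=120; try (A,hash)→6720, (A,nl_idx)→7840, (B,nl_idx)→8320, (C,hash)→8600, (C,nl_idx)→9440, (B,hash)→10600 …(+13); best=6720 via (A,hash)

cost=6720; order=E,D,C,B,A; methods=nl_idx,nl_idx,nl_idx,hash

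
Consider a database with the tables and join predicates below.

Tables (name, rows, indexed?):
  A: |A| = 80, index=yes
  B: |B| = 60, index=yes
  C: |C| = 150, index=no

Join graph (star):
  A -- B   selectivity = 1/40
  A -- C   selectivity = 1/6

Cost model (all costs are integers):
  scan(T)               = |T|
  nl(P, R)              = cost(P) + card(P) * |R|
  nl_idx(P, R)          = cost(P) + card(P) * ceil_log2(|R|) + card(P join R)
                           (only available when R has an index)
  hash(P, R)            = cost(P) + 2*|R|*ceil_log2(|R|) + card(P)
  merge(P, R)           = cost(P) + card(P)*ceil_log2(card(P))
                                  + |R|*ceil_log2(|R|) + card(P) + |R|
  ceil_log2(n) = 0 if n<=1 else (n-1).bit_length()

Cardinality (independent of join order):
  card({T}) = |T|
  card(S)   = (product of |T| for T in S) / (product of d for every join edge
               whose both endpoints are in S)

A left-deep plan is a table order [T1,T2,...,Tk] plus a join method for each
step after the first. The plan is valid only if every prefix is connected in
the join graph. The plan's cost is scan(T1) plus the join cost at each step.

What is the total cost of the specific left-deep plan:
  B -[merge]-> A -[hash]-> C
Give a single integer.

step 1: scan B: cost=60, card=60
step 2: join A via merge
    card(P join A) = 60*80/(40) = 120
    cost = 60 + 60*6 + 80*7 + 60 + 80 = 1120
step 3: join C via hash
    card(P join C) = 120*150/(6) = 3000
    cost = 1120 + 2*150*8 + 120 = 3640

3640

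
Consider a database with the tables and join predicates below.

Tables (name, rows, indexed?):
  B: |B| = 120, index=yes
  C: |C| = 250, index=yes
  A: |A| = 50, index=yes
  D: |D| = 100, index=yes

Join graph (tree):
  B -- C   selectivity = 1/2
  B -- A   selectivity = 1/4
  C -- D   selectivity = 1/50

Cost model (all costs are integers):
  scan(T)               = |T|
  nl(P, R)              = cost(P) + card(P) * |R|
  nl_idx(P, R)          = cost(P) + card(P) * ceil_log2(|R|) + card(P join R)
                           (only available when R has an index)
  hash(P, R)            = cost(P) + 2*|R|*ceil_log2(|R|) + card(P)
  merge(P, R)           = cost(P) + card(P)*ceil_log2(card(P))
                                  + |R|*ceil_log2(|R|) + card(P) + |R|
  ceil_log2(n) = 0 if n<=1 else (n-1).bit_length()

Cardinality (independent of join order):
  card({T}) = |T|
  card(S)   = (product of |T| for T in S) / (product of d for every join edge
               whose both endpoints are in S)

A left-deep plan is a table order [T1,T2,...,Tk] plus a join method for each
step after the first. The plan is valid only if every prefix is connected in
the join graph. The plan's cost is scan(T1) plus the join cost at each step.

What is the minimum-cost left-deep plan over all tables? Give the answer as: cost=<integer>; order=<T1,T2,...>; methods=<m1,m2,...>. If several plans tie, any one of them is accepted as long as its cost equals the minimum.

Selinger DP (subsets sized 1..n):
  {B}: scan cost=120, card=120
  {C}: scan cost=250, card=250
  {A}: scan cost=50, card=50
  {D}: scan cost=100, card=100
  {BC}: card=15000; try (B,hash)→2180, (C,merge)→3330, (B,merge)→3460, (C,hash)→4240, (C,nl_idx)→16080, (B,nl_idx)→17000 …(+2); best=2180 via (B,hash)
  {AB}: card=1500; try (A,hash)→840, (B,merge)→1360, (A,merge)→1430, (B,hash)→1780, (B,nl_idx)→1900, (A,nl_idx)→2340 …(+2); best=840 via (A,hash)
  {CD}: card=500; try (C,nl_idx)→1400, (D,hash)→1900, (D,nl_idx)→2500, (C,merge)→3150, (D,merge)→3300, (C,hash)→4200 …(+2); best=1400 via (C,nl_idx)
  {ABC}: card=187500; try (C,hash)→6340, (A,hash)→17780, (C,merge)→21090, (C,nl_idx)→200340, (A,merge)→227530, (A,nl_idx)→279680 …(+2); best=6340 via (C,hash)
  {BCD}: card=30000; try (B,hash)→3580, (B,merge)→7360, (D,hash)→18580, (B,nl_idx)→34900, (B,nl)→61400, (D,nl_idx)→137180 …(+2); best=3580 via (B,hash)
  {ABCD}: card=375000; try (A,hash)→34180, (D,hash)→195240, (A,merge)→483930, (A,nl_idx)→558580, (A,nl)→1503580, (D,nl_idx)→1693840 …(+2); best=34180 via (A,hash)

cost=34180; order=D,C,B,A; methods=nl_idx,hash,hash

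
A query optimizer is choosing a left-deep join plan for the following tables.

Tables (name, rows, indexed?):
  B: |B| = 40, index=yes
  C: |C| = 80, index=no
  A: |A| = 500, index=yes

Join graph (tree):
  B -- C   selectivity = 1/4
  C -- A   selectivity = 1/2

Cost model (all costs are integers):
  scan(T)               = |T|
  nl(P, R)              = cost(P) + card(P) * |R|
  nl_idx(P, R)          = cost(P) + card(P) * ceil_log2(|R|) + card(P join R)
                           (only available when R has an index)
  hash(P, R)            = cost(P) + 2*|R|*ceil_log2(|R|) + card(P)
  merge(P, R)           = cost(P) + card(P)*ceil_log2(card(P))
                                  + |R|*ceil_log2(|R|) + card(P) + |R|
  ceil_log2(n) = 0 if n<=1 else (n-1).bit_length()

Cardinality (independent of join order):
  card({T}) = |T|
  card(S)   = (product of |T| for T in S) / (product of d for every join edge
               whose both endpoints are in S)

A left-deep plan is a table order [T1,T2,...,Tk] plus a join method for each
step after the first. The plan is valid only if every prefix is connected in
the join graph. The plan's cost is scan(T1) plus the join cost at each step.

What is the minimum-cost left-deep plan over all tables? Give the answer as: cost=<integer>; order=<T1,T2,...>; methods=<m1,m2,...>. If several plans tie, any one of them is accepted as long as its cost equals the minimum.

Selinger DP (subsets sized 1..n):
  {B}: scan cost=40, card=40
  {C}: scan cost=80, card=80
  {A}: scan cost=500, card=500
  {BC}: card=800; try (B,hash)→640, (C,merge)→960, (B,merge)→1000, (C,hash)→1200, (B,nl_idx)→1360, (C,nl)→3240 …(+1); best=640 via (B,hash)
  {AC}: card=20000; try (C,hash)→2120, (A,merge)→5720, (C,merge)→6140, (A,hash)→9160, (A,nl_idx)→20800, (A,nl)→40080 …(+1); best=2120 via (C,hash)
  {ABC}: card=200000; try (A,hash)→10440, (A,merge)→14440, (B,hash)→22600, (A,nl_idx)→207840, (B,nl_idx)→322120, (B,merge)→322400 …(+2); best=10440 via (A,hash)

cost=10440; order=C,B,A; methods=hash,hash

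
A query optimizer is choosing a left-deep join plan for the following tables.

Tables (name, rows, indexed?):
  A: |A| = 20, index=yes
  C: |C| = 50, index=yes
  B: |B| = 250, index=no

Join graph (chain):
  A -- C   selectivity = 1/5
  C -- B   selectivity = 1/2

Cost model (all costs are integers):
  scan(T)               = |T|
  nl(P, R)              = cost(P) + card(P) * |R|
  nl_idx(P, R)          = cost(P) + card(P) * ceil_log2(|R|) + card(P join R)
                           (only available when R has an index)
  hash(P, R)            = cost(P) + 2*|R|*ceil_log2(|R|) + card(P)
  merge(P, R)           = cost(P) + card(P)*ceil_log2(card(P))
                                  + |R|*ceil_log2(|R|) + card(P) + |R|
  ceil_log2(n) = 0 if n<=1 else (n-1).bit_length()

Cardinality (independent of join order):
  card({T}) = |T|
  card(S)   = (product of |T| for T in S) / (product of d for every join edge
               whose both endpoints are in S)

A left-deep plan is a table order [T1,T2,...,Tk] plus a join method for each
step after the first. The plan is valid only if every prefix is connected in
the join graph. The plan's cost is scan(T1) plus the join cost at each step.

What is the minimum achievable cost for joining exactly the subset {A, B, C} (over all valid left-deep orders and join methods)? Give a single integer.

Selinger DP over subsets of {A,B,C}:
  {A}: scan cost=20, card=20
  {C}: scan cost=50, card=50
  {B}: scan cost=250, card=250
  {AC}: card=200; try (A,hash)→300, (C,nl_idx)→340, (C,merge)→490, (A,nl_idx)→500, (A,merge)→520, (C,hash)→640 …(+2); best=300 via (A,hash)
  {BC}: card=6250; try (C,hash)→1100, (B,merge)→2650, (C,merge)→2850, (B,hash)→4100, (C,nl_idx)→8000, (B,nl)→12550 …(+1); best=1100 via (C,hash)
  {ABC}: card=25000; try (B,merge)→4350, (B,hash)→4500, (A,hash)→7550, (B,nl)→50300, (A,nl_idx)→57350, (A,merge)→88720 …(+1); best=4350 via (B,merge)

4350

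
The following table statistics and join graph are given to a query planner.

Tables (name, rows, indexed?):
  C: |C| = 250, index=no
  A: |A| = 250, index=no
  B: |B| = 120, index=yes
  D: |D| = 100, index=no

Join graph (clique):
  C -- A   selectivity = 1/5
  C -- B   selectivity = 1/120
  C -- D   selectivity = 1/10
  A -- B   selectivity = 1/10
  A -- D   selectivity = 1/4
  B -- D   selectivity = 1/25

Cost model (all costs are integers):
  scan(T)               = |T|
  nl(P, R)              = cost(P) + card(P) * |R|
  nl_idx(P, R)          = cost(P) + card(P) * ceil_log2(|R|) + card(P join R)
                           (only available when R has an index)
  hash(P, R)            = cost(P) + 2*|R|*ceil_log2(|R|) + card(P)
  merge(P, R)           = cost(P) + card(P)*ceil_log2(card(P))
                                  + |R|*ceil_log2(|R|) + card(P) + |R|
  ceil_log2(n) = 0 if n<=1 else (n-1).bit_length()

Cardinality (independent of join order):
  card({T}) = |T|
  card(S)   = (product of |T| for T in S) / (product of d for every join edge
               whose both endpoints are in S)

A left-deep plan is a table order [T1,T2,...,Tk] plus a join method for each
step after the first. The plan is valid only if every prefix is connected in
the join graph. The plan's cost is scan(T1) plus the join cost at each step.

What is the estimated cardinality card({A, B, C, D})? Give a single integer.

Tables in S: A(250), B(120), C(250), D(100)
Edges inside S: C-A(d=5), C-B(d=120), C-D(d=10), A-B(d=10), A-D(d=4), B-D(d=25)
numerator = 250 * 120 * 250 * 100 = 750000000
denominator = 5 * 120 * 10 * 10 * 4 * 25 = 6000000
card(S) = 750000000 / 6000000 = 125

125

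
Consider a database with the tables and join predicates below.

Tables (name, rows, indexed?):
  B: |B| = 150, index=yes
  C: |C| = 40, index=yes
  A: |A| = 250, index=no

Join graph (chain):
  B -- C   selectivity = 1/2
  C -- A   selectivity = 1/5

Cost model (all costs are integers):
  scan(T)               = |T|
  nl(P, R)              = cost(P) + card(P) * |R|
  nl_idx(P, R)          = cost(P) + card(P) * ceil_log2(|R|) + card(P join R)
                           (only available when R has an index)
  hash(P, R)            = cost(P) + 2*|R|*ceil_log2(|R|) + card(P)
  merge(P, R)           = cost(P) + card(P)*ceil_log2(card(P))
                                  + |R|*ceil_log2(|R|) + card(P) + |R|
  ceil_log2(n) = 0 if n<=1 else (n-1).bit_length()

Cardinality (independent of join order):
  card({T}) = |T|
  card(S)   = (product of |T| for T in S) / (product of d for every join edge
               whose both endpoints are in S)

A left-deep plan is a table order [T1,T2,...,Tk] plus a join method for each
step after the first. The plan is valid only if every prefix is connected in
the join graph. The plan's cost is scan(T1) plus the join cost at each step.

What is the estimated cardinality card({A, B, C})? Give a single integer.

150000

Tables in S: A(250), B(150), C(40)
Edges inside S: B-C(d=2), C-A(d=5)
numerator = 250 * 150 * 40 = 1500000
denominator = 2 * 5 = 10
card(S) = 1500000 / 10 = 150000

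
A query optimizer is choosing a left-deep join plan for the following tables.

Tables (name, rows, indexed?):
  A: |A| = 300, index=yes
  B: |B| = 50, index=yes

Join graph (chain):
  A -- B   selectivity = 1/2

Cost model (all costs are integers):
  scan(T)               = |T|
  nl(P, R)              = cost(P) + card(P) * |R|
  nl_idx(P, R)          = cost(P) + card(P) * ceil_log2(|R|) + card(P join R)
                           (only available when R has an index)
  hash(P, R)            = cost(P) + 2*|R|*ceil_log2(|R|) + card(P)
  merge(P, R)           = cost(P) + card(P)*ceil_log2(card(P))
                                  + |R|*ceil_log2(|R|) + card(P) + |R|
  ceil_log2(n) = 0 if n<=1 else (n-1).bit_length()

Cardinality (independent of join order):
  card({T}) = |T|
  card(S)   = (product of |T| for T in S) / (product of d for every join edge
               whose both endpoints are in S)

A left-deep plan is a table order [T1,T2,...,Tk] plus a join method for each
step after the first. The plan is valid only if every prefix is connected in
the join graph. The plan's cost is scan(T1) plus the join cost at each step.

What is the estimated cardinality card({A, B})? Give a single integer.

Tables in S: A(300), B(50)
Edges inside S: A-B(d=2)
numerator = 300 * 50 = 15000
denominator = 2 = 2
card(S) = 15000 / 2 = 7500

7500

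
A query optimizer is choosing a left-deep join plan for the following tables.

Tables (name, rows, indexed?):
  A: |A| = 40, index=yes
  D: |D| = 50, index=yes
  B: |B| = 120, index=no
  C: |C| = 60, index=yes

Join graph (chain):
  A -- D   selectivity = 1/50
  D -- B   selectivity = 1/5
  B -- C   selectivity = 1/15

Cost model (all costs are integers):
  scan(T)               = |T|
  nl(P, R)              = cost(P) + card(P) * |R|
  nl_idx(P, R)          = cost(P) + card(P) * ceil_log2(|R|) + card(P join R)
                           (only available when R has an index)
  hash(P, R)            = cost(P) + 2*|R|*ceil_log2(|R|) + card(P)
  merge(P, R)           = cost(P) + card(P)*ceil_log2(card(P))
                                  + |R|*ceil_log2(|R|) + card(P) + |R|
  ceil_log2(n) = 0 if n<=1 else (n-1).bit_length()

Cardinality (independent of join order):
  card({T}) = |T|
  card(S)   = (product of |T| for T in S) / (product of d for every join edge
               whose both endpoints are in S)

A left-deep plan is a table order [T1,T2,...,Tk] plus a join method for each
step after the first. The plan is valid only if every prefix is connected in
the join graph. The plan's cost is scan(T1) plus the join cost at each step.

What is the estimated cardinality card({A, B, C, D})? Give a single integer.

Tables in S: A(40), B(120), C(60), D(50)
Edges inside S: A-D(d=50), D-B(d=5), B-C(d=15)
numerator = 40 * 120 * 60 * 50 = 14400000
denominator = 50 * 5 * 15 = 3750
card(S) = 14400000 / 3750 = 3840

3840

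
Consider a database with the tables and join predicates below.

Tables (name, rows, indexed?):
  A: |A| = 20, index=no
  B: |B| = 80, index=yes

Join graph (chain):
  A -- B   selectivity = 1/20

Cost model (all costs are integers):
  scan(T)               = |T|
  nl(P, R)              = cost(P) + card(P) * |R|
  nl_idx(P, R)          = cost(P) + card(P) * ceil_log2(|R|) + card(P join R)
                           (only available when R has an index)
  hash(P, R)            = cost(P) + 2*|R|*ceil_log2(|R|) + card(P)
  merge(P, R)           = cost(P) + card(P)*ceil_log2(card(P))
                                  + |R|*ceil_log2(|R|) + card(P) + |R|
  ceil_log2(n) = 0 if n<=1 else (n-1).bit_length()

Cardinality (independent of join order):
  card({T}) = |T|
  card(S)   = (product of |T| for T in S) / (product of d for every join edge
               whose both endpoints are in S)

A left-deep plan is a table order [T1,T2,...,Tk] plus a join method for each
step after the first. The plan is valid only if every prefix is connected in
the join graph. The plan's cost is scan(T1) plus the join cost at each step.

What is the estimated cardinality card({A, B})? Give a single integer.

80

Tables in S: A(20), B(80)
Edges inside S: A-B(d=20)
numerator = 20 * 80 = 1600
denominator = 20 = 20
card(S) = 1600 / 20 = 80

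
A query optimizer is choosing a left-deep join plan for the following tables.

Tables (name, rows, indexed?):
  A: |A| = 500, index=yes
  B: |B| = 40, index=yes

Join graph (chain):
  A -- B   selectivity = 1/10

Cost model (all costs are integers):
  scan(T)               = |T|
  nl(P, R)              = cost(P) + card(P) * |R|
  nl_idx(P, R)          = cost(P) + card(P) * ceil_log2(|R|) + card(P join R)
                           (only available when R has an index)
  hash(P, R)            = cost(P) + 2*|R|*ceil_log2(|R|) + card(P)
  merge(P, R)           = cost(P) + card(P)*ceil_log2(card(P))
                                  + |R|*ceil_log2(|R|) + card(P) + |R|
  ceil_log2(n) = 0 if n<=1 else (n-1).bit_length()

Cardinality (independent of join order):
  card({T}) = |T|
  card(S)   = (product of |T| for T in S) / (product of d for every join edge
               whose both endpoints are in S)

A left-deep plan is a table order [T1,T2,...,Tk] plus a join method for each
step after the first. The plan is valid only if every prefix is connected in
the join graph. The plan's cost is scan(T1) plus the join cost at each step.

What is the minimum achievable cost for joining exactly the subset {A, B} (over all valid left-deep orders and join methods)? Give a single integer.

Selinger DP over subsets of {A,B}:
  {A}: scan cost=500, card=500
  {B}: scan cost=40, card=40
  {AB}: card=2000; try (B,hash)→1480, (A,nl_idx)→2400, (A,merge)→5320, (B,nl_idx)→5500, (B,merge)→5780, (A,hash)→9080 …(+2); best=1480 via (B,hash)

1480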